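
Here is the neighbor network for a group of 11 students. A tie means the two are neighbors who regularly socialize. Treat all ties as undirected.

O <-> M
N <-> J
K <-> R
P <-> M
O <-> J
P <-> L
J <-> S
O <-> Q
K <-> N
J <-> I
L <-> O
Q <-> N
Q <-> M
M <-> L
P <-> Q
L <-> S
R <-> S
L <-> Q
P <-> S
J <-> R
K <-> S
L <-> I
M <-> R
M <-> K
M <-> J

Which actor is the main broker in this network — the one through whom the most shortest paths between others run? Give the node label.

J

Unnormalized betweenness of each node: I:1/4, J:36/5, K:23/15, L:161/30, M:7, N:5/4, O:7/12, P:7/10, Q:19/6, R:37/60, S:10/3.
J has the largest value, 36/5, making it the main broker — the node through which the most shortest paths run.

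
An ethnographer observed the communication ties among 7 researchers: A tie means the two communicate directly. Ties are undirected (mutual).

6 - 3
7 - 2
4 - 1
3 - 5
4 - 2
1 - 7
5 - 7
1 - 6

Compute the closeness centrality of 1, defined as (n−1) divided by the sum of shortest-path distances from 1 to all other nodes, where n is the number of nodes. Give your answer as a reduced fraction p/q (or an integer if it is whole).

Distances from 1: 2:2, 3:2, 4:1, 5:2, 6:1, 7:1. Sum = 9.
n = 7, so closeness = 6/9 = 2/3.

2/3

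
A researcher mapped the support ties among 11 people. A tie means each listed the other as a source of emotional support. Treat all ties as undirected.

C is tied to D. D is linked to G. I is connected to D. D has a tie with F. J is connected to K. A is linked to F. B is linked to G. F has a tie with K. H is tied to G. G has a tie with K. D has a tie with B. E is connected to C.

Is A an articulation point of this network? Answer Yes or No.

No

Even without A, every remaining node can still reach every other (the residual graph is connected), so A is not a cut vertex.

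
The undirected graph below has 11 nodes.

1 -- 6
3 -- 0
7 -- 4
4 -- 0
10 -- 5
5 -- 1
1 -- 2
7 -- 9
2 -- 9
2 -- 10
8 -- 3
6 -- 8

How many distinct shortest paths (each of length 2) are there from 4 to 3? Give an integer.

1

The shortest distance is 2, and the only length-2 path is 4–0–3. So there is exactly 1 shortest path.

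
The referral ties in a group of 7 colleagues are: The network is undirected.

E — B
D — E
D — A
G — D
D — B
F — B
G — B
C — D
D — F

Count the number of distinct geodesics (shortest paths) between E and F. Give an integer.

The shortest distance is 2. The length-2 paths are: E–D–F; E–B–F.
That gives 2 distinct shortest paths.

2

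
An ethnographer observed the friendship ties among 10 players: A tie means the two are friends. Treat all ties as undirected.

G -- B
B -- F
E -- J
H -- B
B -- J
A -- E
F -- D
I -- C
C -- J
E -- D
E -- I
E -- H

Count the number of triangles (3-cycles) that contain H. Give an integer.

H's neighbors are B and E, but none of them are tied to each other, so no triangle contains H.

0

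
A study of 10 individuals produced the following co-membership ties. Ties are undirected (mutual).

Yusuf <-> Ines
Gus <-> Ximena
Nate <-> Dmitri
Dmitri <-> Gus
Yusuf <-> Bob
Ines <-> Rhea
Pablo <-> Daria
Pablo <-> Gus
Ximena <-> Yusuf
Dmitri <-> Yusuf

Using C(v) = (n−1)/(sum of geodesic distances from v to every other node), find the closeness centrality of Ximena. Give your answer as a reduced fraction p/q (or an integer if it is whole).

9/19

Distances from Ximena: Bob:2, Daria:3, Dmitri:2, Gus:1, Ines:2, Nate:3, Pablo:2, Rhea:3, Yusuf:1. Sum = 19.
n = 10, so closeness = 9/19.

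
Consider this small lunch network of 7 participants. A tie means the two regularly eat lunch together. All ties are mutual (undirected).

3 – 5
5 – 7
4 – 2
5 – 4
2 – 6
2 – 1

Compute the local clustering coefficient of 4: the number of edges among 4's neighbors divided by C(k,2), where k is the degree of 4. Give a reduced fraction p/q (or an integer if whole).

0

4's neighbors: 2 and 5 (k = 2).
Possible neighbor pairs: C(2,2) = 1. Edges among them: none → e = 0.
Clustering(4) = 0/1.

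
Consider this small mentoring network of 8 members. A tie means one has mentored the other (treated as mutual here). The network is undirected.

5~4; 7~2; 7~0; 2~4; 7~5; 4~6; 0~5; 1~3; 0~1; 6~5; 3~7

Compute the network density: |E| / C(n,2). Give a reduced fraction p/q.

There are 11 edges and 8 nodes, so the maximum possible is C(8,2) = 28.
Density = 11/28.

11/28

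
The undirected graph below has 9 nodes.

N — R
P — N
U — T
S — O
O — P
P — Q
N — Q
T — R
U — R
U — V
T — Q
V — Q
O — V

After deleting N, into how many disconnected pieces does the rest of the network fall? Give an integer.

1

N's neighbors (P, Q, and R) remain reachable from one another through other ties, so the rest of the network stays in one piece.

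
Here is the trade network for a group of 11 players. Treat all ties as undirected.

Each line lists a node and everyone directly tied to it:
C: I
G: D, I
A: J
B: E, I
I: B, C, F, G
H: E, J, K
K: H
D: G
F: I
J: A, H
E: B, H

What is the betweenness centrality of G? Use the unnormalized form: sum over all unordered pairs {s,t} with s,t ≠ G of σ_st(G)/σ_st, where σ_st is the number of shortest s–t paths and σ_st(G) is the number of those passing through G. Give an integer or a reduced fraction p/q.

Pairs whose geodesics pass through G — D–B: 1; D–I: 1; D–A: 1; D–E: 1; D–J: 1; D–K: 1; D–F: 1; D–H: 1; D–C: 1.
All other pairs contribute 0.
Summing the contributions gives betweenness(G) = 9.

9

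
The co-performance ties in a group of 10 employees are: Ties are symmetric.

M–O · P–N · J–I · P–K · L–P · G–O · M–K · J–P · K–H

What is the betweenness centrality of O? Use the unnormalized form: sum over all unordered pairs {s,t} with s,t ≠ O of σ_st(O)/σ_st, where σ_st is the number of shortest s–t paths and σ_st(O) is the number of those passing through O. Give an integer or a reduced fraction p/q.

8

Pairs whose geodesics pass through O — L–G: 1; J–G: 1; H–G: 1; M–G: 1; G–P: 1; G–K: 1; G–N: 1; G–I: 1.
All other pairs contribute 0.
Summing the contributions gives betweenness(O) = 8.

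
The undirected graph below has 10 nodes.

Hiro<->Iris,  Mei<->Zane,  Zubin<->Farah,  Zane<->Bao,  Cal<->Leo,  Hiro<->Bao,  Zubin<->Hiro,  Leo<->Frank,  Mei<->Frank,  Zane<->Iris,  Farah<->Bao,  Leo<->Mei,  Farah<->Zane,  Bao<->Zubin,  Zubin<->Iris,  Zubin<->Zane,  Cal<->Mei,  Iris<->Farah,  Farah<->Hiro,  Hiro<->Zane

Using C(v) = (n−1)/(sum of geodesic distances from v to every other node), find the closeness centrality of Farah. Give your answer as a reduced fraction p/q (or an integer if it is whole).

9/16

Distances from Farah: Bao:1, Cal:3, Frank:3, Hiro:1, Iris:1, Leo:3, Mei:2, Zane:1, Zubin:1. Sum = 16.
n = 10, so closeness = 9/16.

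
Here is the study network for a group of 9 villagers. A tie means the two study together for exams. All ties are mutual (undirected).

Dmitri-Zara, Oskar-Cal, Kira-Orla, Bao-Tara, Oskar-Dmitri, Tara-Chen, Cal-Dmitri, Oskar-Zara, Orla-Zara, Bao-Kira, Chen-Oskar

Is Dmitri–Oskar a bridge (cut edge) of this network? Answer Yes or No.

Even without that edge, Dmitri still reaches Oskar via Dmitri – Zara – Oskar, so the network stays connected. Not a bridge.

No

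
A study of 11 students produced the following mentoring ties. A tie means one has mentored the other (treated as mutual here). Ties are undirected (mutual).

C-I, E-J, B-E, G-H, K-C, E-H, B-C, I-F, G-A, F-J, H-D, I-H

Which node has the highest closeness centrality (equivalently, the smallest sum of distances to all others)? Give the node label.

Farness (sum of distances to all others) for each node — A:33, B:23, C:22, D:26, E:19, F:24, G:24, H:17, I:18, J:25, K:31.
The smallest farness is 17, for H, so H has the highest closeness.

H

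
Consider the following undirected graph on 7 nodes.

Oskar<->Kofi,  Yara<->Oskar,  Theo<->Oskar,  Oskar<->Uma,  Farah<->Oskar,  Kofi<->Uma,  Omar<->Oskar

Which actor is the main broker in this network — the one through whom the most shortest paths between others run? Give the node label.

Oskar

Unnormalized betweenness of each node: Farah:0, Kofi:0, Omar:0, Oskar:14, Theo:0, Uma:0, Yara:0.
Oskar has the largest value, 14, making it the main broker — the node through which the most shortest paths run.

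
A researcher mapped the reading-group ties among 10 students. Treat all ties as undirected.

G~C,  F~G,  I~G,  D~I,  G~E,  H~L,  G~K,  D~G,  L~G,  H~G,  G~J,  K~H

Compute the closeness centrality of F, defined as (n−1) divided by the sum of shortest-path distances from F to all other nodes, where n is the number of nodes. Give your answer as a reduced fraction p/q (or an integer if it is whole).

Distances from F: C:2, D:2, E:2, G:1, H:2, I:2, J:2, K:2, L:2. Sum = 17.
n = 10, so closeness = 9/17.

9/17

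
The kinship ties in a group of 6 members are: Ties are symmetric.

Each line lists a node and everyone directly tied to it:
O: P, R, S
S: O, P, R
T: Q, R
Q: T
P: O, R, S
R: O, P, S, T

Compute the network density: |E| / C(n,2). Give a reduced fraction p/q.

8/15

There are 8 edges and 6 nodes, so the maximum possible is C(6,2) = 15.
Density = 8/15.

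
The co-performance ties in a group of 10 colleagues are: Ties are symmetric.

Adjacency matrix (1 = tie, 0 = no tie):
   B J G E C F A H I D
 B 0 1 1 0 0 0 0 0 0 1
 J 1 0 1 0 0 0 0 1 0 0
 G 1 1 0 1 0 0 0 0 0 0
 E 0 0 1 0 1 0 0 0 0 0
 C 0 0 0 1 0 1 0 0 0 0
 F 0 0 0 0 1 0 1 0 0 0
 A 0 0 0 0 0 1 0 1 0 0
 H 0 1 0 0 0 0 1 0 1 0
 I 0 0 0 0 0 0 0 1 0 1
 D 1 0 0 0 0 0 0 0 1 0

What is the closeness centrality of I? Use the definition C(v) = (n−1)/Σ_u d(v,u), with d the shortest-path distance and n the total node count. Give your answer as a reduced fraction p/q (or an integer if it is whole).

9/22

Distances from I: A:2, B:2, C:4, D:1, E:4, F:3, G:3, H:1, J:2. Sum = 22.
n = 10, so closeness = 9/22.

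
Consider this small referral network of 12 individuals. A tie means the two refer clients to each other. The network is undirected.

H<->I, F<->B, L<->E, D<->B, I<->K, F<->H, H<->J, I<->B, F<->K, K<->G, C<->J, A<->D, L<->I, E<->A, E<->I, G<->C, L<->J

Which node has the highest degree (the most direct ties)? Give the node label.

I

Degrees — A:2, B:3, C:2, D:2, E:3, F:3, G:2, H:3, I:5, J:3, K:3, L:3.
The maximum is 5, attained only by I.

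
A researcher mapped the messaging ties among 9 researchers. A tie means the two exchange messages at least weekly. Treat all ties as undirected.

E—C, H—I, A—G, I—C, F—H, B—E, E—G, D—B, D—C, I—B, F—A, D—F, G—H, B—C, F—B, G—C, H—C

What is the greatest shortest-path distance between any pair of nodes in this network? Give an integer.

3

Eccentricity of each node (its greatest distance to any other): A:3, B:2, C:2, D:2, E:2, F:2, G:2, H:2, I:3.
The maximum eccentricity is 3, realized for instance by the pair I–A via I – C – G – A. So the diameter is 3.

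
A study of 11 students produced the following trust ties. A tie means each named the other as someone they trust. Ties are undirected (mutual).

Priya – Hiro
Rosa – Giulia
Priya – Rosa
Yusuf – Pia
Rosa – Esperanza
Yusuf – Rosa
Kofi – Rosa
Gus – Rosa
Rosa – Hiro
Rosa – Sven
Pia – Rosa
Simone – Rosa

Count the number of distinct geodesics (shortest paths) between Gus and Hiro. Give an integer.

The shortest distance is 2, and the only length-2 path is Gus–Rosa–Hiro. So there is exactly 1 shortest path.

1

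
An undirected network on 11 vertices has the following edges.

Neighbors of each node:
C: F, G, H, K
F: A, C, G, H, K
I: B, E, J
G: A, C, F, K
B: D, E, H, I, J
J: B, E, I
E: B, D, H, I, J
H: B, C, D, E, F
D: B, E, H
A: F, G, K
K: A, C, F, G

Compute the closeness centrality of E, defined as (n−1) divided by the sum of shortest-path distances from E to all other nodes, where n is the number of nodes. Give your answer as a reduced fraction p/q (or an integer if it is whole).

5/9

Distances from E: A:3, B:1, C:2, D:1, F:2, G:3, H:1, I:1, J:1, K:3. Sum = 18.
n = 11, so closeness = 10/18 = 5/9.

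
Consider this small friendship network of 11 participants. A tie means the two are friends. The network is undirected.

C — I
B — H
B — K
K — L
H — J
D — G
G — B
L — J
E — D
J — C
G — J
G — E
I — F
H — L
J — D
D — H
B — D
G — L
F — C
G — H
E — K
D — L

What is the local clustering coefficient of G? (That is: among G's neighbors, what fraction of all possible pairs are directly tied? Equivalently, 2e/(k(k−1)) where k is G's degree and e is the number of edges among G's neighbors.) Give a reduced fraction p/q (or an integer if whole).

3/5

G's neighbors: B, D, E, H, J, and L (k = 6).
Possible neighbor pairs: C(6,2) = 15. Edges among them: B–D, B–H, D–E, D–H, D–J, D–L, H–J, H–L, J–L → e = 9.
Clustering(G) = 9/15 = 3/5.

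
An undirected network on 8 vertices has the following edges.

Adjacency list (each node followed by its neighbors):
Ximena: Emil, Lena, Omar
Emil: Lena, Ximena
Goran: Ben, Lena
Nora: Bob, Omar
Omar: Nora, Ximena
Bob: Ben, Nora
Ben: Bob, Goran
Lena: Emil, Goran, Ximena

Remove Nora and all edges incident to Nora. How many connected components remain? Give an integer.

Nora's neighbors (Bob and Omar) remain reachable from one another through other ties, so the rest of the network stays in one piece.

1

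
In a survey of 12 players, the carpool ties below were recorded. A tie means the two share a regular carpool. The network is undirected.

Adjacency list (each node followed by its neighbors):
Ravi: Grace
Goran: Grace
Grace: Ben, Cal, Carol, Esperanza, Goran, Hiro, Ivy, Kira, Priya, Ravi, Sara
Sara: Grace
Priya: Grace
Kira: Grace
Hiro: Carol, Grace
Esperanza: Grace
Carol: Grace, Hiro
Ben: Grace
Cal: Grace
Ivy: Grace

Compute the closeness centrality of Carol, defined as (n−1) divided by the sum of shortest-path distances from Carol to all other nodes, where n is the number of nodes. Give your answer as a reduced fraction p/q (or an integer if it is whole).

11/20

Distances from Carol: Ben:2, Cal:2, Esperanza:2, Goran:2, Grace:1, Hiro:1, Ivy:2, Kira:2, Priya:2, Ravi:2, Sara:2. Sum = 20.
n = 12, so closeness = 11/20.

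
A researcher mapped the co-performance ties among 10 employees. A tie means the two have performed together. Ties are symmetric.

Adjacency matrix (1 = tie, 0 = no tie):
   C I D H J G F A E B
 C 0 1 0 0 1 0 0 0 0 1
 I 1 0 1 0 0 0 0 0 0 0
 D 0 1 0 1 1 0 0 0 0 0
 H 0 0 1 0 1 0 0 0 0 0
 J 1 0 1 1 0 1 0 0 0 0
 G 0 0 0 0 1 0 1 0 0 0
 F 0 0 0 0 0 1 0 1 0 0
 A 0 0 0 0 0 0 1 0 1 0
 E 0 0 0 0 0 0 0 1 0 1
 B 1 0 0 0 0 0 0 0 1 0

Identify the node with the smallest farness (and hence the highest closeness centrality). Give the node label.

J

Farness (sum of distances to all others) for each node — A:24, B:20, C:17, D:21, E:23, F:22, G:19, H:22, I:22, J:16.
The smallest farness is 16, for J, so J has the highest closeness.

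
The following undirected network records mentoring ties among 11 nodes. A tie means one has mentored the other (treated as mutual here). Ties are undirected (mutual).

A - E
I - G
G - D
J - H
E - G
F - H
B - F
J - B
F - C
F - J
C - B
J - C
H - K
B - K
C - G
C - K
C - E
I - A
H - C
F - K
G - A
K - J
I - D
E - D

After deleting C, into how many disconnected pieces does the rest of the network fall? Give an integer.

2

Without C, the remaining ties split the others into: {B, F, H, J, K}; {A, D, E, G, I}.
That's 2 separate components.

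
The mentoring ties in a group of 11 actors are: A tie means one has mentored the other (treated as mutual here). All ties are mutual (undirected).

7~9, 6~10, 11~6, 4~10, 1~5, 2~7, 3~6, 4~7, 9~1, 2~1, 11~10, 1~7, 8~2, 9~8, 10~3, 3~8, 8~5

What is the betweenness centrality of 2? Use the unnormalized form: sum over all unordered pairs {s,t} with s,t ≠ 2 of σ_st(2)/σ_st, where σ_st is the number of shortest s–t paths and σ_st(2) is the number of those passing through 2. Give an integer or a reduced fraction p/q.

25/12

Pairs whose geodesics pass through 2 — 7–8: 1/2; 7–3: 1/3; 1–8: 1/3; 1–3: 1/3; 1–6: 1/4; 8–4: 1/3.
All other pairs contribute 0.
Summing the contributions gives betweenness(2) = 25/12.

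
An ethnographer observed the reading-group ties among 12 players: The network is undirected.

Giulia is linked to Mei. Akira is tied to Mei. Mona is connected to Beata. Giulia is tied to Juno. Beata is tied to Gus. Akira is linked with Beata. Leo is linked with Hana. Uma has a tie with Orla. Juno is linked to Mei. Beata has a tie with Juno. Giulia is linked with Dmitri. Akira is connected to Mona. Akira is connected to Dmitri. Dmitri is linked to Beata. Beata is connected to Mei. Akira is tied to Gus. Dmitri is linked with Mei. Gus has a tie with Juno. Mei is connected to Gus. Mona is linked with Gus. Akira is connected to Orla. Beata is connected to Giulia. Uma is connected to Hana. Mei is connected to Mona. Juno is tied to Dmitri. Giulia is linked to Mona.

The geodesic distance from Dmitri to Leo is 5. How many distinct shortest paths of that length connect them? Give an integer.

The shortest distance is 5, and the only length-5 path is Dmitri–Akira–Orla–Uma–Hana–Leo. So there is exactly 1 shortest path.

1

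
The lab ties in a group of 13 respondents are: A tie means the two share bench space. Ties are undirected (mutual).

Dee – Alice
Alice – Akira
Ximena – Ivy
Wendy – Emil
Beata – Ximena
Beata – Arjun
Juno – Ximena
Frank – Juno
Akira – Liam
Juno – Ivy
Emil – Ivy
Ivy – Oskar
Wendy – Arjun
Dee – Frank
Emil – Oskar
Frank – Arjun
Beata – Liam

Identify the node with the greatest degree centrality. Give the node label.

Ivy

Degrees — Akira:2, Alice:2, Arjun:3, Beata:3, Dee:2, Emil:3, Frank:3, Ivy:4, Juno:3, Liam:2, Oskar:2, Wendy:2, Ximena:3.
The maximum is 4, attained only by Ivy.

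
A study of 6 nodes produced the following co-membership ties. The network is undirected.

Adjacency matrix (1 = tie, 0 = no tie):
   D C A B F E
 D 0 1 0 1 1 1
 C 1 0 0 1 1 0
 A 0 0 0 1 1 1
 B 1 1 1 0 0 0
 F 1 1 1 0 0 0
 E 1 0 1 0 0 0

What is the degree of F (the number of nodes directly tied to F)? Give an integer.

F is directly tied to A, C, and D. That is 3 neighbors, so the degree of F is 3.

3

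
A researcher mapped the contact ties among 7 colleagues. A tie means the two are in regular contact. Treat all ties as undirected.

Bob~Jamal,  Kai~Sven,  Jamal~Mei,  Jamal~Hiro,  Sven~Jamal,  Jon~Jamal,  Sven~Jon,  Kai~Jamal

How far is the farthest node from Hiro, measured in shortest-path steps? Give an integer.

Distances from Hiro: Bob:2, Jamal:1, Jon:2, Kai:2, Mei:2, Sven:2.
The largest is 2 (to Mei, Bob, Sven, Jon, and Kai), so the eccentricity of Hiro is 2.

2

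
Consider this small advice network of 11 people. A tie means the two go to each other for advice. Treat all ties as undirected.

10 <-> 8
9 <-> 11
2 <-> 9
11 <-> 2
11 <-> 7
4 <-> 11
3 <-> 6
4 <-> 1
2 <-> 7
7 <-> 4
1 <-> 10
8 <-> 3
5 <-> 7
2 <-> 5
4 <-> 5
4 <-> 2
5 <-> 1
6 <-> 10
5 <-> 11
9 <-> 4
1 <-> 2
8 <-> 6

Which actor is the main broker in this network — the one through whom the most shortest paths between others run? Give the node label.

Unnormalized betweenness of each node: 1:24, 2:13/2, 3:0, 4:13/2, 5:10/3, 6:4, 7:0, 8:4, 9:0, 10:21, 11:2/3.
1 has the largest value, 24, making it the main broker — the node through which the most shortest paths run.

1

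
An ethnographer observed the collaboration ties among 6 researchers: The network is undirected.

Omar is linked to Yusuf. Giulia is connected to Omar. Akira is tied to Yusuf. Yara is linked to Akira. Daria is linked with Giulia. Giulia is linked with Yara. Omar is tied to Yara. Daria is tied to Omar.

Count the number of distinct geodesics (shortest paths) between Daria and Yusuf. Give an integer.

The shortest distance is 2, and the only length-2 path is Daria–Omar–Yusuf. So there is exactly 1 shortest path.

1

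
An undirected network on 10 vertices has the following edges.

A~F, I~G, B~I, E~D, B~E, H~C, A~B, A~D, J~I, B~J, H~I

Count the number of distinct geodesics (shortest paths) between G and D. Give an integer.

2

The shortest distance is 4. The length-4 paths are: G–I–B–A–D; G–I–B–E–D.
That gives 2 distinct shortest paths.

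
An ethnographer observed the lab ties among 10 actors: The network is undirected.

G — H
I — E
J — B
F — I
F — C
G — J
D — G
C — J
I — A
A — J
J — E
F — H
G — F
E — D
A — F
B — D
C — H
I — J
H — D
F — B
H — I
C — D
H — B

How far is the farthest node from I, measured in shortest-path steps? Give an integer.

2

Distances from I: A:1, B:2, C:2, D:2, E:1, F:1, G:2, H:1, J:1.
The largest is 2 (to D, B, C, and G), so the eccentricity of I is 2.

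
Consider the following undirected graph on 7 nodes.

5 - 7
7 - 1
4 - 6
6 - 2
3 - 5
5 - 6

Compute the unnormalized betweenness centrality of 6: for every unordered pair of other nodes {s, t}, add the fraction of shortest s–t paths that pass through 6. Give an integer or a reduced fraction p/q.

9

Pairs whose geodesics pass through 6 — 7–4: 1; 7–2: 1; 1–4: 1; 1–2: 1; 4–2: 1; 4–3: 1; 4–5: 1; 2–3: 1; 2–5: 1.
All other pairs contribute 0.
Summing the contributions gives betweenness(6) = 9.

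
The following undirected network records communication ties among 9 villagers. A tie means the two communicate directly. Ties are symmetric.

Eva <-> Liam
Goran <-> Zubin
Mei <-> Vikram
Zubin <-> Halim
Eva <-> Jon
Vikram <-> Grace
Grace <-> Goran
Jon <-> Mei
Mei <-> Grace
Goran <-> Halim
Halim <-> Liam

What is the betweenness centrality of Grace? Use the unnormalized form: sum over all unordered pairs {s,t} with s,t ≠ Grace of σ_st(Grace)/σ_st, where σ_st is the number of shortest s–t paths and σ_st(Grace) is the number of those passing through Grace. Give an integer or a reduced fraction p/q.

Pairs whose geodesics pass through Grace — Liam–Vikram: 1/2; Halim–Vikram: 1; Halim–Mei: 1; Zubin–Vikram: 1; Zubin–Mei: 1; Zubin–Jon: 1/2; Goran–Vikram: 1; Goran–Mei: 1; Goran–Jon: 1.
All other pairs contribute 0.
Summing the contributions gives betweenness(Grace) = 8.

8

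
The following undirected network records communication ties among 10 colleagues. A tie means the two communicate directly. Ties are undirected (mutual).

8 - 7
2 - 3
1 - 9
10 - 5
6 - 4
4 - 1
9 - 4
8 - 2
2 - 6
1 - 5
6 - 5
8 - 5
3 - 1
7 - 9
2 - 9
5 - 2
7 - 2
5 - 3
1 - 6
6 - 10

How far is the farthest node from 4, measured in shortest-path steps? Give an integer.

3

Distances from 4: 1:1, 2:2, 3:2, 5:2, 6:1, 7:2, 8:3, 9:1, 10:2.
The largest is 3 (to 8), so the eccentricity of 4 is 3.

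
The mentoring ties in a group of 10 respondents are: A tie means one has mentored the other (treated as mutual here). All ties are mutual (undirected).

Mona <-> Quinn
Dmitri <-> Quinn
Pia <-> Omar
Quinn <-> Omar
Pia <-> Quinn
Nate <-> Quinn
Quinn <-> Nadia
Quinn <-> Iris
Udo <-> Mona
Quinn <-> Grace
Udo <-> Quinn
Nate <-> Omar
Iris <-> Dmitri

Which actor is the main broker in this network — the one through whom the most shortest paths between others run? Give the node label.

Quinn

Unnormalized betweenness of each node: Dmitri:0, Grace:0, Iris:0, Mona:0, Nadia:0, Nate:0, Omar:1/2, Pia:0, Quinn:63/2, Udo:0.
Quinn has the largest value, 63/2, making it the main broker — the node through which the most shortest paths run.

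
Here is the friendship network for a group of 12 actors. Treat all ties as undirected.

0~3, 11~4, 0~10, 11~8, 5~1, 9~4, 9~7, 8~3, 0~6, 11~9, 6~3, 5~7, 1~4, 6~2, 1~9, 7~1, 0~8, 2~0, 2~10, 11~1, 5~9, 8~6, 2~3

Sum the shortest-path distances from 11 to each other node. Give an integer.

Distances from 11: 0:2, 1:1, 2:3, 3:2, 4:1, 5:2, 6:2, 7:2, 8:1, 9:1, 10:3.
Sum = 2 + 1 + 3 + 2 + 1 + 2 + 2 + 2 + 1 + 1 + 3 = 20.

20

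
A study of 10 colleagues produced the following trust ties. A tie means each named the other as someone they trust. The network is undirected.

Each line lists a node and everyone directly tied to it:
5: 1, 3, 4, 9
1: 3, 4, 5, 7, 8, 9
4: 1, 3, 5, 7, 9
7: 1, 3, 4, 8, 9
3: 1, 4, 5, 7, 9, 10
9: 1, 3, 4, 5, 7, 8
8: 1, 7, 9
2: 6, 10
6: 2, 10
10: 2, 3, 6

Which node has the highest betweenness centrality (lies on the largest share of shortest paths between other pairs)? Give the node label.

3

Unnormalized betweenness of each node: 1:29/12, 2:0, 3:73/4, 4:1/4, 5:0, 6:0, 7:5/3, 8:0, 9:29/12, 10:14.
3 has the largest value, 73/4, making it the main broker — the node through which the most shortest paths run.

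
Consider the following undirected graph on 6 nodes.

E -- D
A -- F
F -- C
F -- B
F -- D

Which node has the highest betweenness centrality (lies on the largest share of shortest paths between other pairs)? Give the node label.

Unnormalized betweenness of each node: A:0, B:0, C:0, D:4, E:0, F:9.
F has the largest value, 9, making it the main broker — the node through which the most shortest paths run.

F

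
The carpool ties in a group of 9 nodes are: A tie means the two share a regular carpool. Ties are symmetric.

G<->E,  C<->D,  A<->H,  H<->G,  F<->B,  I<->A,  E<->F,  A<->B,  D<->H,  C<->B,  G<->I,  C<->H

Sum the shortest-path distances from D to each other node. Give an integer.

Distances from D: A:2, B:2, C:1, E:3, F:3, G:2, H:1, I:3.
Sum = 2 + 2 + 1 + 3 + 3 + 2 + 1 + 3 = 17.

17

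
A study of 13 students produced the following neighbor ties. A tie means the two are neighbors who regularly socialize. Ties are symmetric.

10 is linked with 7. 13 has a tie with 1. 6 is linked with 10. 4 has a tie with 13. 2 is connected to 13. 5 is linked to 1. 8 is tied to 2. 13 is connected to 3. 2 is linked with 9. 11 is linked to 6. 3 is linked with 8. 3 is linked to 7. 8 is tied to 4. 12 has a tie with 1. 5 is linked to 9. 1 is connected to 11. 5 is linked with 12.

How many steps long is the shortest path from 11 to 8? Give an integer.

4

One shortest route is 11 – 1 – 13 – 4 – 8, which uses 4 edges, and at distance 3 from 11 we only reach {2, 3, 4, 7, 9}, which does not include 8. So d(11,8) = 4.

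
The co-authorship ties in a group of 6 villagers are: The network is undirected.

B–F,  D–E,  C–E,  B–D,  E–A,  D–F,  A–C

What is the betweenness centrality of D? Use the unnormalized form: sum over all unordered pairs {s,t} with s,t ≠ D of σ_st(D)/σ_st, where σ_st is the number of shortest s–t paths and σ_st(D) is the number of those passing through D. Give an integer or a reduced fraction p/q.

6

Pairs whose geodesics pass through D — A–B: 1; A–F: 1; E–B: 1; E–F: 1; C–B: 1; C–F: 1.
All other pairs contribute 0.
Summing the contributions gives betweenness(D) = 6.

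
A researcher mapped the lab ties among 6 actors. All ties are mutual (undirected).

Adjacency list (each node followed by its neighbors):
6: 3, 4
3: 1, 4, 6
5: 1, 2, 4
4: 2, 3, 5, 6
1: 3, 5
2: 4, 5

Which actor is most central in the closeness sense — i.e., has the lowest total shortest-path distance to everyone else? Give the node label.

Farness (sum of distances to all others) for each node — 1:8, 2:8, 3:7, 4:6, 5:7, 6:8.
The smallest farness is 6, for 4, so 4 has the highest closeness.

4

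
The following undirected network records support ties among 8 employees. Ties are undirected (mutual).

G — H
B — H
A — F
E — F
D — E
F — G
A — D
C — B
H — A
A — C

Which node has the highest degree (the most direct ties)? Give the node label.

Degrees — A:4, B:2, C:2, D:2, E:2, F:3, G:2, H:3.
The maximum is 4, attained only by A.

A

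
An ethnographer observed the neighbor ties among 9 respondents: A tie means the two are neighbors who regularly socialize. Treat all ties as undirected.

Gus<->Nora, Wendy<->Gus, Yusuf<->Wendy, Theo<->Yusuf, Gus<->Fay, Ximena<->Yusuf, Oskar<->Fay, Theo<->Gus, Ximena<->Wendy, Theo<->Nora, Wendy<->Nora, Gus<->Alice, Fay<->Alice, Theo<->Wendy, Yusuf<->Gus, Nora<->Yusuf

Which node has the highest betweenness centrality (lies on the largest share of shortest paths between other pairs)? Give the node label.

Gus

Unnormalized betweenness of each node: Alice:0, Fay:7, Gus:15, Nora:0, Oskar:0, Theo:0, Wendy:3, Ximena:0, Yusuf:3.
Gus has the largest value, 15, making it the main broker — the node through which the most shortest paths run.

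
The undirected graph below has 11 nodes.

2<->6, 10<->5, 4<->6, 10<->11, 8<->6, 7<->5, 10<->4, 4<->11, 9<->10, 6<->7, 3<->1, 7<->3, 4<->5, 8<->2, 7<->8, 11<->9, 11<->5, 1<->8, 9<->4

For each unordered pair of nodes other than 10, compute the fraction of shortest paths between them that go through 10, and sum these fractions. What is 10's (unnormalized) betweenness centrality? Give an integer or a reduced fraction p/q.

5/6

Pairs whose geodesics pass through 10 — 3–9: 1/4; 7–9: 1/4; 5–9: 1/3.
All other pairs contribute 0.
Summing the contributions gives betweenness(10) = 5/6.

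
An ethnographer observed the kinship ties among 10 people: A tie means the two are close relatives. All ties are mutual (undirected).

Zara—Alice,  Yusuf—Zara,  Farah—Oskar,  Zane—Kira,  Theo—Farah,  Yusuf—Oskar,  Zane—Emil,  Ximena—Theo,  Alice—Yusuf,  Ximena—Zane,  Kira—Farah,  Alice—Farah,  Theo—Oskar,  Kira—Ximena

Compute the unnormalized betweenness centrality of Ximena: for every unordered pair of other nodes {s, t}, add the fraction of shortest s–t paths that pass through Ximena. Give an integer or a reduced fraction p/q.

Pairs whose geodesics pass through Ximena — Emil–Theo: 1; Emil–Yusuf: 1/3; Emil–Oskar: 1/2; Zane–Theo: 1; Zane–Yusuf: 1/3; Zane–Oskar: 1/2; Theo–Kira: 1/2.
All other pairs contribute 0.
Summing the contributions gives betweenness(Ximena) = 25/6.

25/6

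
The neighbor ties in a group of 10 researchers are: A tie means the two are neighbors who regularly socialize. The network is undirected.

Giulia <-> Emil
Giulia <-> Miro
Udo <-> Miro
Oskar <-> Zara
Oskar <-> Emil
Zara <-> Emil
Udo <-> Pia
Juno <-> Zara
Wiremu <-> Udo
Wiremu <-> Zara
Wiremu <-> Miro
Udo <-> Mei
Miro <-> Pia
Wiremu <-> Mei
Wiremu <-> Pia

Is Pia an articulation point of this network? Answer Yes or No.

Even without Pia, every remaining node can still reach every other (the residual graph is connected), so Pia is not a cut vertex.

No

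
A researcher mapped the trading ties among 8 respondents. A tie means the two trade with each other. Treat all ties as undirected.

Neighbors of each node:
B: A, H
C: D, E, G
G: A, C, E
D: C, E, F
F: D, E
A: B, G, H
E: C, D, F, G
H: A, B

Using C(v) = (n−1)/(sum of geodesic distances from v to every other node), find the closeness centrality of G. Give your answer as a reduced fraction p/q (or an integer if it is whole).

7/11

Distances from G: A:1, B:2, C:1, D:2, E:1, F:2, H:2. Sum = 11.
n = 8, so closeness = 7/11.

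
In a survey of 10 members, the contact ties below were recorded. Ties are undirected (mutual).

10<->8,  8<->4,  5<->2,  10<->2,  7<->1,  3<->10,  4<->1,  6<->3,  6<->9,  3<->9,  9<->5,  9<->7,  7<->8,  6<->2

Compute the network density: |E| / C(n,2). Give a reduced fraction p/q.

There are 14 edges and 10 nodes, so the maximum possible is C(10,2) = 45.
Density = 14/45.

14/45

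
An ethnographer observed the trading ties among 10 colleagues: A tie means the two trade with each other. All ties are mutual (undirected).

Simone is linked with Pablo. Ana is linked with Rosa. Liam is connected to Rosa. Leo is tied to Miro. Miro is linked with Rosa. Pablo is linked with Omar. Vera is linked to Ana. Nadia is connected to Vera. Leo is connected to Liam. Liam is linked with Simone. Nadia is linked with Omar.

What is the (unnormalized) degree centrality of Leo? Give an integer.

Leo is directly tied to Liam and Miro. That is 2 neighbors, so the degree of Leo is 2.

2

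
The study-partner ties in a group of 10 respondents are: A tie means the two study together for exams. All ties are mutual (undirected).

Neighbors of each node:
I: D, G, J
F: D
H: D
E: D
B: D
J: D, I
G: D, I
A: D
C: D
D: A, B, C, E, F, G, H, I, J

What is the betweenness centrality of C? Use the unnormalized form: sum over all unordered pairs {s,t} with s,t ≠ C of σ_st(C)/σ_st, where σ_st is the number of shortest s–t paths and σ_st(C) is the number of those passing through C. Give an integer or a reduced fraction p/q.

0

No shortest path between any pair of other nodes passes through C.
Summing the contributions gives betweenness(C) = 0.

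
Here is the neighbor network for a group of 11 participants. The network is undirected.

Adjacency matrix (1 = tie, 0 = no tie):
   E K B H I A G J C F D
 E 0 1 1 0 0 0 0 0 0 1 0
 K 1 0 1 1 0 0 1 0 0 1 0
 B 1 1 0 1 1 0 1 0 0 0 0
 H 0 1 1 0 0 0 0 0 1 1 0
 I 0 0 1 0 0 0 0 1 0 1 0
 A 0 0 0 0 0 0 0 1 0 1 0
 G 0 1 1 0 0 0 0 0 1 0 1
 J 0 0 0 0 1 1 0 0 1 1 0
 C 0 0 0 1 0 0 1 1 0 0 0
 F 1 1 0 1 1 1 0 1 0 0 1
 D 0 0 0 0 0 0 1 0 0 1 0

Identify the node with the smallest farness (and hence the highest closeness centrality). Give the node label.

Farness (sum of distances to all others) for each node — A:20, B:16, C:18, D:18, E:18, F:13, G:17, H:16, I:17, J:16, K:15.
The smallest farness is 13, for F, so F has the highest closeness.

F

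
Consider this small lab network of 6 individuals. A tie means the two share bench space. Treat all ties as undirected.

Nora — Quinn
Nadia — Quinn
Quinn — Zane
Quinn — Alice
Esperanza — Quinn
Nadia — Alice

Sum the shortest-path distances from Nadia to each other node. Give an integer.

8

Distances from Nadia: Alice:1, Esperanza:2, Nora:2, Quinn:1, Zane:2.
Sum = 1 + 2 + 2 + 1 + 2 = 8.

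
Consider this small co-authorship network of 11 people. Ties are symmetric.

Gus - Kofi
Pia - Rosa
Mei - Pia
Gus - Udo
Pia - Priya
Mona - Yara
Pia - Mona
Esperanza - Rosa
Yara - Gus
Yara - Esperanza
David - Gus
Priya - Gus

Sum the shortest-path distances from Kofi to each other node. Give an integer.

26

Distances from Kofi: David:2, Esperanza:3, Gus:1, Mei:4, Mona:3, Pia:3, Priya:2, Rosa:4, Udo:2, Yara:2.
Sum = 2 + 3 + 1 + 4 + 3 + 3 + 2 + 4 + 2 + 2 = 26.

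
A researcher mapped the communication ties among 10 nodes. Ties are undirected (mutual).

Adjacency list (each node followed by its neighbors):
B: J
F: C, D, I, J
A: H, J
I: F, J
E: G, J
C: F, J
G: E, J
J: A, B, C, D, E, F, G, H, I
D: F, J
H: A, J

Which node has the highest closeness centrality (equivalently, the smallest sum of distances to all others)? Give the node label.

J

Farness (sum of distances to all others) for each node — A:16, B:17, C:16, D:16, E:16, F:14, G:16, H:16, I:16, J:9.
The smallest farness is 9, for J, so J has the highest closeness.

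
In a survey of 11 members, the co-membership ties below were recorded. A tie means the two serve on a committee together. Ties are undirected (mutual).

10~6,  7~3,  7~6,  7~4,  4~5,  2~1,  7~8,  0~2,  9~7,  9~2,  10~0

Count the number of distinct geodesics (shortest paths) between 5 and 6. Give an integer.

1

The shortest distance is 3, and the only length-3 path is 5–4–7–6. So there is exactly 1 shortest path.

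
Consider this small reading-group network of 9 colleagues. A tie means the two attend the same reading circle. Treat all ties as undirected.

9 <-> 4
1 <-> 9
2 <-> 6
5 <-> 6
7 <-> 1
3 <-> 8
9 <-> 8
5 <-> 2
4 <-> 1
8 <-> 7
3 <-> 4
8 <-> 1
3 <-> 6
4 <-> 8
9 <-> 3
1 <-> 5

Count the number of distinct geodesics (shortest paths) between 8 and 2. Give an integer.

The shortest distance is 3. The length-3 paths are: 8–1–5–2; 8–3–6–2.
That gives 2 distinct shortest paths.

2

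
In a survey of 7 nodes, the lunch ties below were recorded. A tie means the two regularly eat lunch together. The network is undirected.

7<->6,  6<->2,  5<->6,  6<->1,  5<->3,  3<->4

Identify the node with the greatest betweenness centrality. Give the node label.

Unnormalized betweenness of each node: 1:0, 2:0, 3:5, 4:0, 5:8, 6:12, 7:0.
6 has the largest value, 12, making it the main broker — the node through which the most shortest paths run.

6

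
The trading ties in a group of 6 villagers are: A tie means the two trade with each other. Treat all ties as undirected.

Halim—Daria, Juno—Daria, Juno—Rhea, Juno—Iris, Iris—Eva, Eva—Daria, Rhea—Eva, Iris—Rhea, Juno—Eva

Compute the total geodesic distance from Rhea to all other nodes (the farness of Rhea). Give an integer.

Distances from Rhea: Daria:2, Eva:1, Halim:3, Iris:1, Juno:1.
Sum = 2 + 1 + 3 + 1 + 1 = 8.

8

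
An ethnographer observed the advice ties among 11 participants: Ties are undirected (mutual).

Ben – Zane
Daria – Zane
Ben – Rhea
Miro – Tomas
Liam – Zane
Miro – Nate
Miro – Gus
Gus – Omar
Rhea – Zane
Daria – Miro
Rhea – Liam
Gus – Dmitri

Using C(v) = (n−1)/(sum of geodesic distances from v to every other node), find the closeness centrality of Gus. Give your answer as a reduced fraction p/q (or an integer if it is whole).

5/12

Distances from Gus: Ben:4, Daria:2, Dmitri:1, Liam:4, Miro:1, Nate:2, Omar:1, Rhea:4, Tomas:2, Zane:3. Sum = 24.
n = 11, so closeness = 10/24 = 5/12.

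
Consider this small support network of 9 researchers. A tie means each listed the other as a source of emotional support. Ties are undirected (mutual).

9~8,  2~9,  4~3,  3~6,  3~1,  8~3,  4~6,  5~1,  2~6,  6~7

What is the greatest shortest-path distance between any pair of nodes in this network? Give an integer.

4

Eccentricity of each node (its greatest distance to any other): 1:3, 2:4, 3:2, 4:3, 5:4, 6:3, 7:4, 8:3, 9:4.
The maximum eccentricity is 4, realized for instance by the pair 9–5 via 9 – 8 – 3 – 1 – 5. So the diameter is 4.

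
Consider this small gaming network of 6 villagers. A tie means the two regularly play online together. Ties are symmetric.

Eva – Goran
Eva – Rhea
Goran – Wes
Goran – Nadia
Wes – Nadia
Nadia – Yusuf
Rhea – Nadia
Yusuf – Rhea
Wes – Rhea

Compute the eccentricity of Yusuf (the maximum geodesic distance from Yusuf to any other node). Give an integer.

Distances from Yusuf: Eva:2, Goran:2, Nadia:1, Rhea:1, Wes:2.
The largest is 2 (to Eva, Wes, and Goran), so the eccentricity of Yusuf is 2.

2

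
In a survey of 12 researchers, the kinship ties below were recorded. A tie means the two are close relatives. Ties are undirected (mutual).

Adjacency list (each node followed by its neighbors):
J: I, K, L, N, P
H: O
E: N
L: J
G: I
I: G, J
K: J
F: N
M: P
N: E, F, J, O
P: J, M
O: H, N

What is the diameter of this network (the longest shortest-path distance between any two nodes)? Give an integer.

Eccentricity of each node (its greatest distance to any other): E:4, F:4, G:5, H:5, I:4, J:3, K:4, L:4, M:5, N:3, O:4, P:4.
The maximum eccentricity is 5, realized for instance by the pair G–H via G – I – J – N – O – H. So the diameter is 5.

5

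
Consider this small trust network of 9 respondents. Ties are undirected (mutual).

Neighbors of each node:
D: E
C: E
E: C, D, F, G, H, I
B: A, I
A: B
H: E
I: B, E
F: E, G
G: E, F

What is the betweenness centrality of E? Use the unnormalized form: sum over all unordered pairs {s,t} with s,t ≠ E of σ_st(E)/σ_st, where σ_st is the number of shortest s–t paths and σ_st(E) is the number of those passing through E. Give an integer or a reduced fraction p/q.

24

Pairs whose geodesics pass through E — A–C: 1; A–G: 1; A–F: 1; A–D: 1; A–H: 1; C–G: 1; C–B: 1; C–F: 1; C–D: 1; C–I: 1; C–H: 1; G–B: 1; G–D: 1; G–I: 1 … (+10 more pairs).
All other pairs contribute 0.
Summing the contributions gives betweenness(E) = 24.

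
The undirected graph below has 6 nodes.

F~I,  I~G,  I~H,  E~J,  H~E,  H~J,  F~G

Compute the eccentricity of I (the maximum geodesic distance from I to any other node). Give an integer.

Distances from I: E:2, F:1, G:1, H:1, J:2.
The largest is 2 (to J and E), so the eccentricity of I is 2.

2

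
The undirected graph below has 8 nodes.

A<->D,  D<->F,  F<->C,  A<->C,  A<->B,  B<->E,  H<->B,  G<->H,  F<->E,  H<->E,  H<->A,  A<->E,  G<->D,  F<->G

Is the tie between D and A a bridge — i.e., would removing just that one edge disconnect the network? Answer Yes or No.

No

Even without that edge, D still reaches A via D – F – C – A, so the network stays connected. Not a bridge.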